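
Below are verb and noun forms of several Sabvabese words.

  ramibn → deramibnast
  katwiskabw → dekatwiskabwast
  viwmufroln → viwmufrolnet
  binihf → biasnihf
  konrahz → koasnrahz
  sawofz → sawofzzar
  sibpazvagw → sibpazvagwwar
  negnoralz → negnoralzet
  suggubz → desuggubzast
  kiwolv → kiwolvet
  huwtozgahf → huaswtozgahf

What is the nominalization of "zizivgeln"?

zizivgelnet

negnoralz and konrahz both end in -z yet inflect differently (negnoralzet, koasnrahz), so the final letter is not what conditions the rule; the second-to-last letter is.
"zizivgeln" has second-to-last letter 'l'. The stems whose second-to-last letter is 'l' (negnoralz → negnoralzet, viwmufroln → viwmufrolnet, kiwolv → kiwolvet) add -et.
So zizivgeln → zizivgelnet.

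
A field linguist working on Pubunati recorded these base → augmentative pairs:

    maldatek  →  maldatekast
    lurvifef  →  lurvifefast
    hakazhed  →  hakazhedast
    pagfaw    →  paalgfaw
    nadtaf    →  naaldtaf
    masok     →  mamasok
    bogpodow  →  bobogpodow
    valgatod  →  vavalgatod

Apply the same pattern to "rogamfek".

rogamfekast

lurvifef and nadtaf both end in -f yet inflect differently (lurvifefast, naaldtaf), so the final letter is not what conditions the rule; the last vowel is.
"rogamfek" has last vowel 'e'. The stems whose last vowel is 'e' (maldatek → maldatekast, lurvifef → lurvifefast, hakazhed → hakazhedast) add -ast.
The other patterns: stems whose last vowel is 'a' insert -al- after the first vowel; stems whose last vowel is 'o' repeat the first consonant+vowel as a prefix.
So rogamfek → rogamfekast.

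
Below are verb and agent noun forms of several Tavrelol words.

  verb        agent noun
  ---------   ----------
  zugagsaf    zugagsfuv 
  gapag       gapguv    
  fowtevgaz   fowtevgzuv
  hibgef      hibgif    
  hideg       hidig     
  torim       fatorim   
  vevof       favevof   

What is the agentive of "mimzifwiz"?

famimzifwiz

"mimzifwiz" has last vowel 'i'. The one such stem in the data (torim → fatorim) adds the prefix fa-, so the same rule applies.
The other patterns: stems whose last vowel is 'a' delete the last vowel and add -uv; stems whose last vowel is 'e' change the last vowel to 'i'.
So mimzifwiz → famimzifwiz.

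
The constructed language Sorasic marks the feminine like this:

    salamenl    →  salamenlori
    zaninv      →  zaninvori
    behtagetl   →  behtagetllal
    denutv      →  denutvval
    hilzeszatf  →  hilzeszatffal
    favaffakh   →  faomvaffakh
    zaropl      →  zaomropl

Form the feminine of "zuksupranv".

salamenl and behtagetl both end in -l yet inflect differently (salamenlori, behtagetllal), so the final letter is not what conditions the rule; the second-to-last letter is.
"zuksupranv" has second-to-last letter 'n'. The stems whose second-to-last letter is 'n' (salamenl → salamenlori, zaninv → zaninvori) add -ori.
So zuksupranv → zuksupranvori.

zuksupranvori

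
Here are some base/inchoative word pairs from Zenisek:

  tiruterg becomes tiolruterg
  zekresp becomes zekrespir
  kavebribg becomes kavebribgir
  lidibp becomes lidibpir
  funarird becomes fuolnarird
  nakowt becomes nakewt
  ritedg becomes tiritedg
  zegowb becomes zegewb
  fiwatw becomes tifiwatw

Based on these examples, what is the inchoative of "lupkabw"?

"lupkabw" has second-to-last letter 'b'. The stems whose second-to-last letter is 'b' (lidibp → lidibpir, kavebribg → kavebribgir) add -ir.
The other patterns: stems whose second-to-last letter is 'r' insert -ol- after the first vowel; stems whose second-to-last letter is 'w' change the last vowel to 'e'; stems whose second-to-last letter is 'd' or 't' add the prefix ti-.
So lupkabw → lupkabwir.

lupkabwir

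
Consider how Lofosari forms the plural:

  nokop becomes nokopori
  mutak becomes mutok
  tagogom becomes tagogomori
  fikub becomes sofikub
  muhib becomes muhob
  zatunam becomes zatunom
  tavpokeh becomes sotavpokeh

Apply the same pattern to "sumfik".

sumfok

tagogom and zatunam both end in -m yet inflect differently (tagogomori, zatunom), so the final letter is not what conditions the rule; the last vowel is.
"sumfik" has last vowel 'i'. The one such stem in the data (muhib → muhob) changes the last vowel to 'o' (as do mutak, zatunam), so the same rule applies.
The other patterns: stems whose last vowel is 'o' add -ori; stems whose last vowel is 'e' or 'u' add the prefix so-.
So sumfik → sumfok.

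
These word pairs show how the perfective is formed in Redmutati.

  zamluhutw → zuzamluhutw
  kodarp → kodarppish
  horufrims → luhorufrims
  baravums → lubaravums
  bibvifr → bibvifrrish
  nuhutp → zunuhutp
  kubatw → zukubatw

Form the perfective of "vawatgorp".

vawatgorppish

nuhutp and kodarp both end in -p yet inflect differently (zunuhutp, kodarppish), so the final letter is not what conditions the rule; the second-to-last letter is.
"vawatgorp" has second-to-last letter 'r'. The one such stem in the data (kodarp → kodarppish) doubles the final consonant and adds -ish (as does bibvifr), so the same rule applies.
So vawatgorp → vawatgorppish.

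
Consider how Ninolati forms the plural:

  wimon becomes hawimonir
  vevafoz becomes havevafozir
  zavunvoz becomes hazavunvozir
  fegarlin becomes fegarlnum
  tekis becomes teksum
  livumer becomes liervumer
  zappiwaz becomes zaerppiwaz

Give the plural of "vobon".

wimon and fegarlin both end in -n yet inflect differently (hawimonir, fegarlnum), so the final letter is not what conditions the rule; the last vowel is.
"vobon" has last vowel 'o'. The stems whose last vowel is 'o' (wimon → hawimonir, vevafoz → havevafozir, zavunvoz → hazavunvozir) add ha- … -ir around the stem.
The other patterns: stems whose last vowel is 'i' delete the last vowel and add -um; stems whose last vowel is 'a' or 'e' insert -er- after the first vowel.
So vobon → havobonir.

havobonir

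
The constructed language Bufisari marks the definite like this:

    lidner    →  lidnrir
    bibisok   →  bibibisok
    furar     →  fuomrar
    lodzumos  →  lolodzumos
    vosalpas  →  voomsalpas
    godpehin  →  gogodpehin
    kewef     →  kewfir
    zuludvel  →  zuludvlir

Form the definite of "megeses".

lodzumos and vosalpas both end in -s yet inflect differently (lolodzumos, voomsalpas), so the final letter is not what conditions the rule; the last vowel is.
"megeses" has last vowel 'e'. The stems whose last vowel is 'e' (lidner → lidnrir, zuludvel → zuludvlir, kewef → kewfir) delete the last vowel and add -ir.
The other patterns: stems whose last vowel is 'i' or 'o' repeat the first consonant+vowel as a prefix; stems whose last vowel is 'a' insert -om- after the first vowel.
So megeses → megessir.

megessir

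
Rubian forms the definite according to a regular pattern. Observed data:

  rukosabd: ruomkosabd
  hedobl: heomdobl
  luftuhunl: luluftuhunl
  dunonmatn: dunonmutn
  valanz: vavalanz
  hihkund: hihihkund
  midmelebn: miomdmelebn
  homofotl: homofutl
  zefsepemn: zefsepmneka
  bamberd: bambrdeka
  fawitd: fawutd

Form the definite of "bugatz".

bugutz

homofotl and luftuhunl both end in -l yet inflect differently (homofutl, luluftuhunl), so the final letter is not what conditions the rule; the second-to-last letter is.
"bugatz" has second-to-last letter 't'. The stems whose second-to-last letter is 't' (dunonmatn → dunonmutn, homofotl → homofutl, fawitd → fawutd) change the last vowel to 'u'.
So bugatz → bugutz.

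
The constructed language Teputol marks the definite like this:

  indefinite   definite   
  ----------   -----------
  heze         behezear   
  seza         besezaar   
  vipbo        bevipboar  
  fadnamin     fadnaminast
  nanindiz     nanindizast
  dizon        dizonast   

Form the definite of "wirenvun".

vipbo and dizon both have last vowel 'o' yet inflect differently (bevipboar, dizonast), so the last vowel is not what conditions the rule; whether the stem ends in a vowel or a consonant is.
"wirenvun" ends in a consonant. The stems ending in a consonant (fadnamin → fadnaminast, nanindiz → nanindizast, dizon → dizonast) add -ast.
So wirenvun → wirenvunast.

wirenvunast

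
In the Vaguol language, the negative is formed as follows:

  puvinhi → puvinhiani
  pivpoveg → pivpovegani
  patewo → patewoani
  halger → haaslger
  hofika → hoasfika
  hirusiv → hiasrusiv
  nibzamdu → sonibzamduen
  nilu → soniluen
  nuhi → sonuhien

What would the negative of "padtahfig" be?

padtahfigani

puvinhi and nuhi both end in -i yet inflect differently (puvinhiani, sonuhien), so the final letter is not what conditions the rule; the first letter is.
"padtahfig" begins with p-. The stems beginning with p- (puvinhi → puvinhiani, pivpoveg → pivpovegani, patewo → patewoani) add -ani.
So padtahfig → padtahfigani.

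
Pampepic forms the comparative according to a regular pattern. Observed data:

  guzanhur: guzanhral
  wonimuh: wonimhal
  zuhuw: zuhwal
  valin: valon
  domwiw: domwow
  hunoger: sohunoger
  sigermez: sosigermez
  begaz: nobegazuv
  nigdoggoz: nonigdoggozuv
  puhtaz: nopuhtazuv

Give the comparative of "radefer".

soradefer

"radefer" has last vowel 'e'. The stems whose last vowel is 'e' (hunoger → sohunoger, sigermez → sosigermez) add the prefix so-.
The other patterns: stems whose last vowel is 'u' delete the last vowel and add -al; stems whose last vowel is 'i' change the last vowel to 'o'; stems whose last vowel is 'a' or 'o' add no- … -uv around the stem.
So radefer → soradefer.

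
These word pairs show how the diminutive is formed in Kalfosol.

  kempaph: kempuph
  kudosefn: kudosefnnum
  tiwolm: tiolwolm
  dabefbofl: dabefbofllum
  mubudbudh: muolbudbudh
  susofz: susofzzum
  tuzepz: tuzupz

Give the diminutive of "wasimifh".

wasimifhhum

susofz and tuzepz both end in -z yet inflect differently (susofzzum, tuzupz), so the final letter is not what conditions the rule; the second-to-last letter is.
"wasimifh" has second-to-last letter 'f'. The stems whose second-to-last letter is 'f' (dabefbofl → dabefbofllum, susofz → susofzzum, kudosefn → kudosefnnum) double the final consonant and add -um.
The other patterns: stems whose second-to-last letter is 'p' change the last vowel to 'u'; stems whose second-to-last letter is 'd' or 'l' insert -ol- after the first vowel.
So wasimifh → wasimifhhum.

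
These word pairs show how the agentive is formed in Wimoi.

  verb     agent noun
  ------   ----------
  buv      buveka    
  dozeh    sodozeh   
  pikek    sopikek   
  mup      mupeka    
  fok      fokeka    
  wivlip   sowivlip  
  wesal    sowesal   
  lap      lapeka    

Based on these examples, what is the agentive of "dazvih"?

fok and pikek both end in -k yet inflect differently (fokeka, sopikek), so the final letter is not what conditions the rule; the number of vowels is.
"dazvih" has 2 vowels. The stems with 2 vowels (wesal → sowesal, pikek → sopikek, dozeh → sodozeh) add the prefix so-.
The other pattern: stems with 1 vowel add -eka.
So dazvih → sodazvih.

sodazvih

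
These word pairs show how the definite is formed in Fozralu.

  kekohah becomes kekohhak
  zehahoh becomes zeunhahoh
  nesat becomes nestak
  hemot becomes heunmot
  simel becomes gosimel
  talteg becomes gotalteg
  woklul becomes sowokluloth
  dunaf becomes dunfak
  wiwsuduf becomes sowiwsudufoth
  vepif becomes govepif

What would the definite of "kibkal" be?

"kibkal" has last vowel 'a'. The stems whose last vowel is 'a' (dunaf → dunfak, nesat → nestak, kekohah → kekohhak) delete the last vowel and add -ak.
So kibkal → kibklak.

kibklak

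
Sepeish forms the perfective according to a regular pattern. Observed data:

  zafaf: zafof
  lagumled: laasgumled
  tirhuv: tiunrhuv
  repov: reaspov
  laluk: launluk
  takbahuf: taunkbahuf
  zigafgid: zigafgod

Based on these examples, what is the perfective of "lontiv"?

repov and tirhuv both end in -v yet inflect differently (reaspov, tiunrhuv), so the final letter is not what conditions the rule; the last vowel is.
"lontiv" has last vowel 'i'. The one such stem in the data (zigafgid → zigafgod) changes the last vowel to 'o' (as does zafaf), so the same rule applies.
The other patterns: stems whose last vowel is 'e' or 'o' insert -as- after the first vowel; stems whose last vowel is 'u' insert -un- after the first vowel.
So lontiv → lontov.

lontov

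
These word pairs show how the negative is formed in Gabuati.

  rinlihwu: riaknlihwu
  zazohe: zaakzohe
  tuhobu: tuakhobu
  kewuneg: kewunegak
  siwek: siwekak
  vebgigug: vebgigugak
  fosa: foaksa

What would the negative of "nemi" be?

"nemi" ends in a vowel. The stems ending in a vowel (rinlihwu → riaknlihwu, tuhobu → tuakhobu, zazohe → zaakzohe) insert -ak- after the first vowel.
The other pattern: stems ending in a consonant add -ak.
So nemi → neakmi.

neakmi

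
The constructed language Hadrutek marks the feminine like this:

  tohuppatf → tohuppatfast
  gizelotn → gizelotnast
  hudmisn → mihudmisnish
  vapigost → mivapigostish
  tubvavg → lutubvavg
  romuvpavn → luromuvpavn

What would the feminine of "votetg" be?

"votetg" has second-to-last letter 't'. The stems whose second-to-last letter is 't' (tohuppatf → tohuppatfast, gizelotn → gizelotnast) add -ast.
The other patterns: stems whose second-to-last letter is 'v' add the prefix lu-; stems whose second-to-last letter is 's' add mi- … -ish around the stem.
So votetg → votetgast.

votetgast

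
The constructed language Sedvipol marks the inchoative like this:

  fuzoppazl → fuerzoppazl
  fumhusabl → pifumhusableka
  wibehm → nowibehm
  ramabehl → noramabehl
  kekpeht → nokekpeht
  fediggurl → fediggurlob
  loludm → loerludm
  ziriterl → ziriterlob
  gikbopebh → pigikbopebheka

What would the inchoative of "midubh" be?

"midubh" has second-to-last letter 'b'. The stems whose second-to-last letter is 'b' (fumhusabl → pifumhusableka, gikbopebh → pigikbopebheka) add pi- … -eka around the stem.
So midubh → pimidubheka.

pimidubheka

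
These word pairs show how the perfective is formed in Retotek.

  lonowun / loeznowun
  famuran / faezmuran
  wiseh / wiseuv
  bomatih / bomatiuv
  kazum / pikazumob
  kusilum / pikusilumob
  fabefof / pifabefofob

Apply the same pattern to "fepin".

feezpin

lonowun and kazum both have last vowel 'u' yet inflect differently (loeznowun, pikazumob), so the last vowel is not what conditions the rule; the final letter is.
"fepin" ends in -n. The stems ending in -n (lonowun → loeznowun, famuran → faezmuran) insert -ez- after the first vowel.
So fepin → feezpin.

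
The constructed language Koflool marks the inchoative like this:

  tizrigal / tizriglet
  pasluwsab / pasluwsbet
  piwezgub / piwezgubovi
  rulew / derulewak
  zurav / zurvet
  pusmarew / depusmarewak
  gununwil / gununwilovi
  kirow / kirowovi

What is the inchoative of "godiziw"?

"godiziw" has last vowel 'i'. The one such stem in the data (gununwil → gununwilovi) adds -ovi, so the same rule applies.
The other patterns: stems whose last vowel is 'a' delete the last vowel and add -et; stems whose last vowel is 'e' add de- … -ak around the stem.
So godiziw → godiziwovi.

godiziwovi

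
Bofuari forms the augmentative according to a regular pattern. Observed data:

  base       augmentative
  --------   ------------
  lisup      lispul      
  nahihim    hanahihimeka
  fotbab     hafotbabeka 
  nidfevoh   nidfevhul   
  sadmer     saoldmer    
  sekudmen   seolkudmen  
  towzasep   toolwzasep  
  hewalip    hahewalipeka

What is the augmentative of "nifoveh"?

niolfoveh

"nifoveh" has last vowel 'e'. The stems whose last vowel is 'e' (towzasep → toolwzasep, sekudmen → seolkudmen, sadmer → saoldmer) insert -ol- after the first vowel.
So nifoveh → niolfoveh.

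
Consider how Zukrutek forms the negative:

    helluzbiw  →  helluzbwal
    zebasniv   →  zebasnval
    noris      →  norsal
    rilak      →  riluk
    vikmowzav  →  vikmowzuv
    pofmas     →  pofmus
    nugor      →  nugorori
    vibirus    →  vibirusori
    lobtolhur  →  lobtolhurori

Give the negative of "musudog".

zebasniv and vikmowzav both end in -v yet inflect differently (zebasnval, vikmowzuv), so the final letter is not what conditions the rule; the last vowel is.
"musudog" has last vowel 'o'. The one such stem in the data (nugor → nugorori) adds -ori, so the same rule applies.
The other patterns: stems whose last vowel is 'i' delete the last vowel and add -al; stems whose last vowel is 'a' change the last vowel to 'u'.
So musudog → musudogori.

musudogori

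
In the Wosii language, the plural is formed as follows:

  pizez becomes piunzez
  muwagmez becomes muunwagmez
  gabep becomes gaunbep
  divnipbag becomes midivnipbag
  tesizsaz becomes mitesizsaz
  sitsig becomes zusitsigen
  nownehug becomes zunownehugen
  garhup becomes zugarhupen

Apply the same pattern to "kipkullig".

zukipkulligen

"kipkullig" has last vowel 'i'. The one such stem in the data (sitsig → zusitsigen) adds zu- … -en around the stem, so the same rule applies.
The other patterns: stems whose last vowel is 'e' insert -un- after the first vowel; stems whose last vowel is 'a' add the prefix mi-.
So kipkullig → zukipkulligen.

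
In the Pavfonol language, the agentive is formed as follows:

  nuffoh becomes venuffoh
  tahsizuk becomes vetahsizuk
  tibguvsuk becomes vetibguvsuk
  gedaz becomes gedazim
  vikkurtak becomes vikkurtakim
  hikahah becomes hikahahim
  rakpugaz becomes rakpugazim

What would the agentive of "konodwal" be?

konodwalim

hikahah and nuffoh both end in -h yet inflect differently (hikahahim, venuffoh), so the final letter is not what conditions the rule; the last vowel is.
"konodwal" has last vowel 'a'. The stems whose last vowel is 'a' (rakpugaz → rakpugazim, gedaz → gedazim, vikkurtak → vikkurtakim) add -im.
The other pattern: stems whose last vowel is 'o' or 'u' add the prefix ve-.
So konodwal → konodwalim.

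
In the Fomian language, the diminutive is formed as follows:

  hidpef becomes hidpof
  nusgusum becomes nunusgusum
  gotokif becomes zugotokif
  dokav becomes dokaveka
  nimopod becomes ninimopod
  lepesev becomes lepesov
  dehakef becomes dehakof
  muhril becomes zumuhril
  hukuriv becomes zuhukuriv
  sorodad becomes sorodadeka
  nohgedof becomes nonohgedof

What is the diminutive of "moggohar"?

lepesev and dokav both end in -v yet inflect differently (lepesov, dokaveka), so the final letter is not what conditions the rule; the last vowel is.
"moggohar" has last vowel 'a'. The stems whose last vowel is 'a' (dokav → dokaveka, sorodad → sorodadeka) add -eka.
The other patterns: stems whose last vowel is 'e' change the last vowel to 'o'; stems whose last vowel is 'i' add the prefix zu-; stems whose last vowel is 'o' or 'u' repeat the first consonant+vowel as a prefix.
So moggohar → moggohareka.

moggohareka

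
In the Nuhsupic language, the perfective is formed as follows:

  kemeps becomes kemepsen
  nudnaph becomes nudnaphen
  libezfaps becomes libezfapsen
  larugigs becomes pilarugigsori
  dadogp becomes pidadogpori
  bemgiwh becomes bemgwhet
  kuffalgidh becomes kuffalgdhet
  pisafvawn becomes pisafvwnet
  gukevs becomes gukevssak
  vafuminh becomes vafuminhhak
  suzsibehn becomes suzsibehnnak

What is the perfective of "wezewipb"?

kemeps and larugigs both end in -s yet inflect differently (kemepsen, pilarugigsori), so the final letter is not what conditions the rule; the second-to-last letter is.
"wezewipb" has second-to-last letter 'p'. The stems whose second-to-last letter is 'p' (kemeps → kemepsen, nudnaph → nudnaphen, libezfaps → libezfapsen) add -en.
The other patterns: stems whose second-to-last letter is 'g' add pi- … -ori around the stem; stems whose second-to-last letter is 'd' or 'w' delete the last vowel and add -et; stems whose second-to-last letter is 'h', 'n' or 'v' double the final consonant and add -ak.
So wezewipb → wezewipben.

wezewipben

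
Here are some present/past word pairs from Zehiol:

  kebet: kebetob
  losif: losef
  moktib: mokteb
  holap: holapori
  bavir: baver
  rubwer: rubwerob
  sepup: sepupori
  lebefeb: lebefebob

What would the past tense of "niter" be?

niterob

bavir and rubwer both end in -r yet inflect differently (baver, rubwerob), so the final letter is not what conditions the rule; the last vowel is.
"niter" has last vowel 'e'. The stems whose last vowel is 'e' (rubwer → rubwerob, kebet → kebetob, lebefeb → lebefebob) add -ob.
So niter → niterob.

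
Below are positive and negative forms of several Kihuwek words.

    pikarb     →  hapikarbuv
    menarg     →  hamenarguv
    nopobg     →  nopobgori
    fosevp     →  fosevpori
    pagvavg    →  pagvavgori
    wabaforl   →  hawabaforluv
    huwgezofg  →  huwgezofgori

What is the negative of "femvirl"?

hafemvirluv

"femvirl" has second-to-last letter 'r'. The stems whose second-to-last letter is 'r' (pikarb → hapikarbuv, wabaforl → hawabaforluv, menarg → hamenarguv) add ha- … -uv around the stem.
The other pattern: stems whose second-to-last letter is 'b', 'f' or 'v' add -ori.
So femvirl → hafemvirluv.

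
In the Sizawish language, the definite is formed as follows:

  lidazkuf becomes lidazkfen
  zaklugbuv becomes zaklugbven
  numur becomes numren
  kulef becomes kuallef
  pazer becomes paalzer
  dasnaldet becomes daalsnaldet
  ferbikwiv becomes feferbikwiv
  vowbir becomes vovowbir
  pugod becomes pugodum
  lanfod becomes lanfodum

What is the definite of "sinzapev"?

sialnzapev

lidazkuf and kulef both end in -f yet inflect differently (lidazkfen, kuallef), so the final letter is not what conditions the rule; the last vowel is.
"sinzapev" has last vowel 'e'. The stems whose last vowel is 'e' (kulef → kuallef, pazer → paalzer, dasnaldet → daalsnaldet) insert -al- after the first vowel.
The other patterns: stems whose last vowel is 'u' delete the last vowel and add -en; stems whose last vowel is 'i' repeat the first consonant+vowel as a prefix; stems whose last vowel is 'o' add -um.
So sinzapev → sialnzapev.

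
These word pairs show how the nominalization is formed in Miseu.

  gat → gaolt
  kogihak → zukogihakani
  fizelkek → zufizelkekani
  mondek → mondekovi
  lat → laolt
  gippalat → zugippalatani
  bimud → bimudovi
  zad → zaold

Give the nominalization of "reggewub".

"reggewub" has 3 vowels. The stems with 3 vowels (fizelkek → zufizelkekani, gippalat → zugippalatani, kogihak → zukogihakani) add zu- … -ani around the stem.
So reggewub → zureggewubani.

zureggewubani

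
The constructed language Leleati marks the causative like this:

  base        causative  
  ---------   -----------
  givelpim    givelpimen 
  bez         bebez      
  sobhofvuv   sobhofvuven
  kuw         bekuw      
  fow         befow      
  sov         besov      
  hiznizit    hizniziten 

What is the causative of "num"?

benum

sov and sobhofvuv both end in -v yet inflect differently (besov, sobhofvuven), so the final letter is not what conditions the rule; the number of vowels is.
"num" has 1 vowel. The stems with 1 vowel (fow → befow, kuw → bekuw, bez → bebez) add the prefix be-.
So num → benum.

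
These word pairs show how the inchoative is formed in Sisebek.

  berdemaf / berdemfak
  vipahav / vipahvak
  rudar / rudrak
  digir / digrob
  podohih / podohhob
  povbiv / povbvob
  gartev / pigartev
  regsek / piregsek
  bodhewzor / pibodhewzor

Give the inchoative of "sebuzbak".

sebuzbkak

rudar and digir both end in -r yet inflect differently (rudrak, digrob), so the final letter is not what conditions the rule; the last vowel is.
"sebuzbak" has last vowel 'a'. The stems whose last vowel is 'a' (berdemaf → berdemfak, vipahav → vipahvak, rudar → rudrak) delete the last vowel and add -ak.
The other patterns: stems whose last vowel is 'i' delete the last vowel and add -ob; stems whose last vowel is 'e' or 'o' add the prefix pi-.
So sebuzbak → sebuzbkak.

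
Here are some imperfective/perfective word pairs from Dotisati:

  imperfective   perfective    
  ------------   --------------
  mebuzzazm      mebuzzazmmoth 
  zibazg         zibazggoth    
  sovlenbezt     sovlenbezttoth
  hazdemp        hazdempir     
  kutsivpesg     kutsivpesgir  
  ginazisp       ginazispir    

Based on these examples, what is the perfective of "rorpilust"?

rorpilustir

zibazg and kutsivpesg both end in -g yet inflect differently (zibazggoth, kutsivpesgir), so the final letter is not what conditions the rule; the second-to-last letter is.
"rorpilust" has second-to-last letter 's'. The stems whose second-to-last letter is 's' (kutsivpesg → kutsivpesgir, ginazisp → ginazispir) add -ir.
The other pattern: stems whose second-to-last letter is 'z' double the final consonant and add -oth.
So rorpilust → rorpilustir.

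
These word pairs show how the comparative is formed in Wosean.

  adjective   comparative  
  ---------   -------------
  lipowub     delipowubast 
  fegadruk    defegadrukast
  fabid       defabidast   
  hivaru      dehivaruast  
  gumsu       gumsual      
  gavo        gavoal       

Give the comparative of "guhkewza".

guhkewzaal

"guhkewza" begins with g-. The stems beginning with g- (gavo → gavoal, gumsu → gumsual) add -al.
The other pattern: stems beginning with f-, h- or l- add de- … -ast around the stem.
So guhkewza → guhkewzaal.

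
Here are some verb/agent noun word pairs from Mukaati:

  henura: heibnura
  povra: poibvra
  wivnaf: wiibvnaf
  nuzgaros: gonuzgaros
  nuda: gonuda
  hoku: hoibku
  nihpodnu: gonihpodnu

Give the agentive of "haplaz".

nuda and henura both end in -a yet inflect differently (gonuda, heibnura), so the final letter is not what conditions the rule; the first letter is.
"haplaz" begins with h-. The stems beginning with h- (henura → heibnura, hoku → hoibku) insert -ib- after the first vowel.
So haplaz → haibplaz.

haibplaz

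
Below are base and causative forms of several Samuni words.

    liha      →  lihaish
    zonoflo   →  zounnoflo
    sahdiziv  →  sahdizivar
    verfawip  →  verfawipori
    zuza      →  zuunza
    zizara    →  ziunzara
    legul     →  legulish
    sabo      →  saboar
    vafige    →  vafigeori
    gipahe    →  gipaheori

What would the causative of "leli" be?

"leli" begins with l-. The stems beginning with l- (liha → lihaish, legul → legulish) add -ish.
So leli → leliish.

leliish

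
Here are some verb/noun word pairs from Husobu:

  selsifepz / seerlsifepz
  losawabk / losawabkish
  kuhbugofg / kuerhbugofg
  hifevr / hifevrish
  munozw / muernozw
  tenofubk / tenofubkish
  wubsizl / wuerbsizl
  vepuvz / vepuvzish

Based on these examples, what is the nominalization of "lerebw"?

"lerebw" has second-to-last letter 'b'. The stems whose second-to-last letter is 'b' (tenofubk → tenofubkish, losawabk → losawabkish) add -ish.
The other pattern: stems whose second-to-last letter is 'f', 'p' or 'z' insert -er- after the first vowel.
So lerebw → lerebwish.

lerebwish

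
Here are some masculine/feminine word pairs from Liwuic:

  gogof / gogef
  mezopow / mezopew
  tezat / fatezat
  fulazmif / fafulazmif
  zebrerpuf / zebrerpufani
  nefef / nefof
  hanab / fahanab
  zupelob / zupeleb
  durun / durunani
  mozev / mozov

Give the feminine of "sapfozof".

sapfozef

zebrerpuf and gogof both end in -f yet inflect differently (zebrerpufani, gogef), so the final letter is not what conditions the rule; the last vowel is.
"sapfozof" has last vowel 'o'. The stems whose last vowel is 'o' (gogof → gogef, mezopow → mezopew, zupelob → zupeleb) change the last vowel to 'e'.
So sapfozof → sapfozef.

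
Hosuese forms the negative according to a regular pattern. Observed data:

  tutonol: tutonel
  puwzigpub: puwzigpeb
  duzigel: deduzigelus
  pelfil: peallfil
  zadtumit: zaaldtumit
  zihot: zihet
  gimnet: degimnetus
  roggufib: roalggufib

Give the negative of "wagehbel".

dewagehbelus

pelfil and duzigel both end in -l yet inflect differently (peallfil, deduzigelus), so the final letter is not what conditions the rule; the last vowel is.
"wagehbel" has last vowel 'e'. The stems whose last vowel is 'e' (duzigel → deduzigelus, gimnet → degimnetus) add de- … -us around the stem.
So wagehbel → dewagehbelus.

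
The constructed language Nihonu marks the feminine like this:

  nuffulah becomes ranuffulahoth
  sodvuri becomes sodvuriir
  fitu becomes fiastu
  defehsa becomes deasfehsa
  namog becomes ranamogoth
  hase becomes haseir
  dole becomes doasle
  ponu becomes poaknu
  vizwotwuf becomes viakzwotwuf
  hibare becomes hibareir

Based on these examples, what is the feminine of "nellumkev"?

ranellumkevoth

"nellumkev" begins with n-. The stems beginning with n- (namog → ranamogoth, nuffulah → ranuffulahoth) add ra- … -oth around the stem.
The other patterns: stems beginning with h- or s- add -ir; stems beginning with p- or v- insert -ak- after the first vowel; stems beginning with d- or f- insert -as- after the first vowel.
So nellumkev → ranellumkevoth.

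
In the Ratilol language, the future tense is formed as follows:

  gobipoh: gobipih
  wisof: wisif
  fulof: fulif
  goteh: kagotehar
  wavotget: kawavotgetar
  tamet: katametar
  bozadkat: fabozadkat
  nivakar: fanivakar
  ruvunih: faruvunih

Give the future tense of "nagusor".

gobipoh and goteh both end in -h yet inflect differently (gobipih, kagotehar), so the final letter is not what conditions the rule; the last vowel is.
"nagusor" has last vowel 'o'. The stems whose last vowel is 'o' (gobipoh → gobipih, wisof → wisif, fulof → fulif) change the last vowel to 'i'.
So nagusor → nagusir.

nagusir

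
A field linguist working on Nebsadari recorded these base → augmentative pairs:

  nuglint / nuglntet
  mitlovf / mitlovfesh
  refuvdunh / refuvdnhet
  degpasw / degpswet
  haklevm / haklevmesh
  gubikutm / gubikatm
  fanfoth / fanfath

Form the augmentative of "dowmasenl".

dowmasnlet

haklevm and gubikutm both end in -m yet inflect differently (haklevmesh, gubikatm), so the final letter is not what conditions the rule; the second-to-last letter is.
"dowmasenl" has second-to-last letter 'n'. The stems whose second-to-last letter is 'n' (nuglint → nuglntet, refuvdunh → refuvdnhet) delete the last vowel and add -et.
So dowmasenl → dowmasnlet.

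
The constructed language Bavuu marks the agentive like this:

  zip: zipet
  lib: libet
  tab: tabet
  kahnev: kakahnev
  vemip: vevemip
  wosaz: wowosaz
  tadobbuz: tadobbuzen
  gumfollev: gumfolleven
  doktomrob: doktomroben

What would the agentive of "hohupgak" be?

zip and vemip both end in -p yet inflect differently (zipet, vevemip), so the final letter is not what conditions the rule; the number of vowels is.
"hohupgak" has 3 vowels. The stems with 3 vowels (tadobbuz → tadobbuzen, gumfollev → gumfolleven, doktomrob → doktomroben) add -en.
The other patterns: stems with 1 vowel add -et; stems with 2 vowels repeat the first consonant+vowel as a prefix.
So hohupgak → hohupgaken.

hohupgaken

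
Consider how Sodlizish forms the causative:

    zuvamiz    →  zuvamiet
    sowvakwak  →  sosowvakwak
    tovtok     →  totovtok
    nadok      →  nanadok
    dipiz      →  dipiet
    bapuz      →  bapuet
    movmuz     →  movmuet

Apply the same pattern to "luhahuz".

zuvamiz and sowvakwak both have 3 vowels yet inflect differently (zuvamiet, sosowvakwak), so the number of vowels is not what conditions the rule; the final letter is.
"luhahuz" ends in -z. The stems ending in -z (dipiz → dipiet, bapuz → bapuet, movmuz → movmuet) drop the final letter and add -et.
The other pattern: stems ending in -k repeat the first consonant+vowel as a prefix.
So luhahuz → luhahuet.

luhahuet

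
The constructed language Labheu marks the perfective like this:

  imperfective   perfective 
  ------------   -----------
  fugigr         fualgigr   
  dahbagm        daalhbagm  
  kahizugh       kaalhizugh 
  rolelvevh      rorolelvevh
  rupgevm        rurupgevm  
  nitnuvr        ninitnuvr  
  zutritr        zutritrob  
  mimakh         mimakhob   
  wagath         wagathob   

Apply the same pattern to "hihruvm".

hihihruvm

"hihruvm" has second-to-last letter 'v'. The stems whose second-to-last letter is 'v' (rolelvevh → rorolelvevh, rupgevm → rurupgevm, nitnuvr → ninitnuvr) repeat the first consonant+vowel as a prefix.
The other patterns: stems whose second-to-last letter is 'g' insert -al- after the first vowel; stems whose second-to-last letter is 'k' or 't' add -ob.
So hihruvm → hihihruvm.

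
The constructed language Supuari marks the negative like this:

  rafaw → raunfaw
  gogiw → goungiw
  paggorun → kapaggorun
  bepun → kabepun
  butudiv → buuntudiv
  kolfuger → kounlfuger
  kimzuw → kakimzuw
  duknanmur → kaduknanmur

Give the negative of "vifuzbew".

viunfuzbew

kimzuw and gogiw both end in -w yet inflect differently (kakimzuw, goungiw), so the final letter is not what conditions the rule; the last vowel is.
"vifuzbew" has last vowel 'e'. The one such stem in the data (kolfuger → kounlfuger) inserts -un- after the first vowel (as do gogiw, butudiv), so the same rule applies.
The other pattern: stems whose last vowel is 'u' add the prefix ka-.
So vifuzbew → viunfuzbew.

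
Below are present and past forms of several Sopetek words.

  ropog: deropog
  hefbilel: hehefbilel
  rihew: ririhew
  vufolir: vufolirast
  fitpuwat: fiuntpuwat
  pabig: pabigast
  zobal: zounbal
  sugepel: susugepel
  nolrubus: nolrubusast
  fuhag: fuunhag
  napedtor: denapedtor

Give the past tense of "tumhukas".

tuunmhukas

"tumhukas" has last vowel 'a'. The stems whose last vowel is 'a' (fitpuwat → fiuntpuwat, fuhag → fuunhag, zobal → zounbal) insert -un- after the first vowel.
So tumhukas → tuunmhukas.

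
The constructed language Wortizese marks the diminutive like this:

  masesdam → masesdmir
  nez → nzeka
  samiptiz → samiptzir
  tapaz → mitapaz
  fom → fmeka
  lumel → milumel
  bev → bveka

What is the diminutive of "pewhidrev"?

"pewhidrev" has 3 vowels. The stems with 3 vowels (samiptiz → samiptzir, masesdam → masesdmir) delete the last vowel and add -ir.
The other patterns: stems with 1 vowel delete the last vowel and add -eka; stems with 2 vowels add the prefix mi-.
So pewhidrev → pewhidrvir.

pewhidrvir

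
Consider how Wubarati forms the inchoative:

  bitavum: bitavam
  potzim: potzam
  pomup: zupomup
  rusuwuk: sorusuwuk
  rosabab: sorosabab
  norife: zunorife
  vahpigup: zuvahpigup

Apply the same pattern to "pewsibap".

zupewsibap

pomup and bitavum both have last vowel 'u' yet inflect differently (zupomup, bitavam), so the last vowel is not what conditions the rule; the final letter is.
"pewsibap" ends in -p. The stems ending in -p (pomup → zupomup, vahpigup → zuvahpigup) add the prefix zu-.
So pewsibap → zupewsibap.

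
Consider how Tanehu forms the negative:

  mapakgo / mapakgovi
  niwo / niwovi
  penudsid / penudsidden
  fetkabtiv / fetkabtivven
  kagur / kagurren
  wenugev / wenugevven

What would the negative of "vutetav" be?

"vutetav" ends in -v. The stems ending in -v (fetkabtiv → fetkabtivven, wenugev → wenugevven) double the final consonant and add -en.
So vutetav → vutetavven.

vutetavven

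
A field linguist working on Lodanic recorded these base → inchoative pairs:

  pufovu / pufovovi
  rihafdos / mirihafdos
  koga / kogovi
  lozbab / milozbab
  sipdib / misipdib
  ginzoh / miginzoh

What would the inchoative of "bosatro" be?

bosatrovi

lozbab and koga both have last vowel 'a' yet inflect differently (milozbab, kogovi), so the last vowel is not what conditions the rule; whether the stem ends in a vowel or a consonant is.
"bosatro" ends in a vowel. The stems ending in a vowel (pufovu → pufovovi, koga → kogovi) drop the final letter and add -ovi.
The other pattern: stems ending in a consonant add the prefix mi-.
So bosatro → bosatrovi.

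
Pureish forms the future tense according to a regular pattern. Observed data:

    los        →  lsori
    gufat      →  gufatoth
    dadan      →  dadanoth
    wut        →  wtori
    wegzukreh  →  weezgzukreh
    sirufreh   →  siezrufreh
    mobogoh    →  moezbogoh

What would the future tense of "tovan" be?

tovanoth

wut and gufat both end in -t yet inflect differently (wtori, gufatoth), so the final letter is not what conditions the rule; the number of vowels is.
"tovan" has 2 vowels. The stems with 2 vowels (gufat → gufatoth, dadan → dadanoth) add -oth.
The other patterns: stems with 1 vowel delete the last vowel and add -ori; stems with 3 vowels insert -ez- after the first vowel.
So tovan → tovanoth.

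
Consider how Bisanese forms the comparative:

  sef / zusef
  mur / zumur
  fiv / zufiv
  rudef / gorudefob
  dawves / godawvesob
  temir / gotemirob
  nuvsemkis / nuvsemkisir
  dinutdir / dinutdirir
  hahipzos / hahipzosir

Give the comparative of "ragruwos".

sef and rudef both end in -f yet inflect differently (zusef, gorudefob), so the final letter is not what conditions the rule; the number of vowels is.
"ragruwos" has 3 vowels. The stems with 3 vowels (nuvsemkis → nuvsemkisir, dinutdir → dinutdirir, hahipzos → hahipzosir) add -ir.
So ragruwos → ragruwosir.

ragruwosir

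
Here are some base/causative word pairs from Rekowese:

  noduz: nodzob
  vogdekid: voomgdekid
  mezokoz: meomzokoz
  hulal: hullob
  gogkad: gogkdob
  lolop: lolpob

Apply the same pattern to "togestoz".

"togestoz" has 3 vowels. The stems with 3 vowels (vogdekid → voomgdekid, mezokoz → meomzokoz) insert -om- after the first vowel.
The other pattern: stems with 2 vowels delete the last vowel and add -ob.
So togestoz → toomgestoz.

toomgestoz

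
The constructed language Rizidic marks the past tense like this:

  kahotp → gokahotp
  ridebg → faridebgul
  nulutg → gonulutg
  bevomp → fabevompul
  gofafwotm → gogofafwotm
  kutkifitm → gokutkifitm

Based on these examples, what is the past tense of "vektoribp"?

favektoribpul

nulutg and ridebg both end in -g yet inflect differently (gonulutg, faridebgul), so the final letter is not what conditions the rule; the second-to-last letter is.
"vektoribp" has second-to-last letter 'b'. The one such stem in the data (ridebg → faridebgul) adds fa- … -ul around the stem, so the same rule applies.
The other pattern: stems whose second-to-last letter is 't' add the prefix go-.
So vektoribp → favektoribpul.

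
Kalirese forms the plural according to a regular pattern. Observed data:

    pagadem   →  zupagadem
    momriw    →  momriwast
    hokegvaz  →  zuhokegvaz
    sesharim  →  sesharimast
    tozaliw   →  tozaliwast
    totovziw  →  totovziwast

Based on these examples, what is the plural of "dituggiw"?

dituggiwast

sesharim and pagadem both end in -m yet inflect differently (sesharimast, zupagadem), so the final letter is not what conditions the rule; the last vowel is.
"dituggiw" has last vowel 'i'. The stems whose last vowel is 'i' (tozaliw → tozaliwast, totovziw → totovziwast, momriw → momriwast) add -ast.
The other pattern: stems whose last vowel is 'a' or 'e' add the prefix zu-.
So dituggiw → dituggiwast.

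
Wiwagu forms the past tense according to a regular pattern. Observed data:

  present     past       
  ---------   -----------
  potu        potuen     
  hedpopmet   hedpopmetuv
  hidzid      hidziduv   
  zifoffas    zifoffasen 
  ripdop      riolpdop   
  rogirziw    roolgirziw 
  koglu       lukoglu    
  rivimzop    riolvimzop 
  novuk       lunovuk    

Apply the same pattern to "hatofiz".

potu and koglu both end in -u yet inflect differently (potuen, lukoglu), so the final letter is not what conditions the rule; the first letter is.
"hatofiz" begins with h-. The stems beginning with h- (hidzid → hidziduv, hedpopmet → hedpopmetuv) add -uv.
The other patterns: stems beginning with r- insert -ol- after the first vowel; stems beginning with p- or z- add -en; stems beginning with k- or n- add the prefix lu-.
So hatofiz → hatofizuv.

hatofizuv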